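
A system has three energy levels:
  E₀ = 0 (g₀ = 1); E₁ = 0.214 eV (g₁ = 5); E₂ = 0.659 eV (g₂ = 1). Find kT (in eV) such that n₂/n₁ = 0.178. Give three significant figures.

3.82 eV

n₂/n₁ = (g₂/g₁) exp[−(E₂−E₁)/kT] = 0.178.
⇒ (E₂−E₁)/kT = ln((1/5)/0.178) = ln(1.1236) = 0.11654.
kT = 0.445 eV / 0.11654 = 3.82 eV.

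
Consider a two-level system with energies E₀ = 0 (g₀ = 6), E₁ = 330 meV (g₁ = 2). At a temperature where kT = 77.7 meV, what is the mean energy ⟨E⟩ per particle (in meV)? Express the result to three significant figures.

Eᵢ/kT = 0, 4.2471.
Z = Σ gᵢe^(−Eᵢ/kT) = 6·e^(−0) + 2·e^(−4.2471) = 6.0000 + 0.028611 = 6.0286.
⟨E⟩ = Σ Eᵢ gᵢe^(−Eᵢ/kT) / Z = (0·6.0000 + 330·0.028611) / 6.0286 = 1.57 meV.

1.57 meV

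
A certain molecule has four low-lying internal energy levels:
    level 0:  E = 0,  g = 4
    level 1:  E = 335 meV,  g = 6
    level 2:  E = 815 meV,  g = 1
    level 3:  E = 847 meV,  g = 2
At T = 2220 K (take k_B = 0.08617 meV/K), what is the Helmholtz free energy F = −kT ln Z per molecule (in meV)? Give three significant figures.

-311 meV

k_BT = 0.08617 × 2220 K = 191.30 meV.
Eᵢ/kT = 0, 1.7512, 4.2603, 4.4276.
Z = Σ gᵢe^(−Eᵢ/kT) = 4·e^(−0) + 6·e^(−1.7512) + 1·e^(−4.2603) + 2·e^(−4.4276) = 4.0000 + 1.0414 + 0.014118 + 0.023886 = 5.0794.
F = −kT ln Z = −191.30 × ln(5.0794) = −191.30 × 1.6252 = -311 meV.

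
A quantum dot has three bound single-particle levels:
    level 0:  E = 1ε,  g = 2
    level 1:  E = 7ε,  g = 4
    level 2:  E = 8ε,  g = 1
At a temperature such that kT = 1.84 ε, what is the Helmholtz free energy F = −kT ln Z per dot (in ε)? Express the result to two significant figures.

Eᵢ/kT = 0.5435, 3.804, 4.348.
Z = Σ gᵢe^(−Eᵢ/kT) = 2·e^(−0.5435) + 4·e^(−3.804) + 1·e^(−4.348) = 1.161 + 0.08913 + 0.01293 = 1.263.
F = −kT ln Z = −1.84 × ln(1.263) = −1.84 × 0.2335 = -0.43 ε.

-0.43 ε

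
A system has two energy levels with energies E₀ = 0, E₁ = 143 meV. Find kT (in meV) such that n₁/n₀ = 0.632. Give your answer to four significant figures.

n₁/n₀ = exp[−(E₁−E₀)/kT] = 0.632.
⇒ (E₁−E₀)/kT = ln(1/0.632) = ln(1.58228) = 0.458867.
kT = 143 meV / 0.458867 = 311.6 meV.

311.6 meV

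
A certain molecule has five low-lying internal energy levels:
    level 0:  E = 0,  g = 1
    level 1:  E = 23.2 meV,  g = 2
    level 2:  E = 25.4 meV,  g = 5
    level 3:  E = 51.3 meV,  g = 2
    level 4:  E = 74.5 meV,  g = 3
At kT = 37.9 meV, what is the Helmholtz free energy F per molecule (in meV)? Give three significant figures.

-65.2 meV

Eᵢ/kT = 0, 0.61214, 0.67018, 1.3536, 1.9657.
Z = Σ gᵢe^(−Eᵢ/kT) = 1·e^(−0) + 2·e^(−0.61214) + 5·e^(−0.67018) + 2·e^(−1.3536) + 3·e^(−1.9657) = 1.0000 + 1.0844 + 2.5581 + 0.51662 + 0.42017 = 5.5793.
F = −kT ln Z = −37.9 × ln(5.5793) = −37.9 × 1.7191 = -65.2 meV.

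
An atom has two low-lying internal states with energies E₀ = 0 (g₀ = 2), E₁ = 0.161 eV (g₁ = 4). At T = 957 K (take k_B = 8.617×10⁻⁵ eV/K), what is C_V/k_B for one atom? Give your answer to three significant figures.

k_BT = 8.617×10⁻⁵ × 957 K = 0.082465 eV.
Eᵢ/kT = 0, 1.9523.
Z = Σ gᵢe^(−Eᵢ/kT) = 2·e^(−0) + 4·e^(−1.9523) = 2.0000 + 0.56779 = 2.5678.
⟨E⟩ = 0.035600 eV, ⟨E²⟩ = 0.0057316 eV².
C_V/k_B = (⟨E²⟩ − ⟨E⟩²)/(kT)² = (0.0057316 − 0.0012674)/0.0068005 = 0.656.

0.656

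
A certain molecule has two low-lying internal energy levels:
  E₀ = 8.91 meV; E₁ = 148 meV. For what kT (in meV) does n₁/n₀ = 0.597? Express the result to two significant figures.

n₁/n₀ = exp[−(E₁−E₀)/kT] = 0.597.
⇒ (E₁−E₀)/kT = ln(1/0.597) = ln(1.675) = 0.5158.
kT = 139.09 meV / 0.5158 = 270 meV.

270 meV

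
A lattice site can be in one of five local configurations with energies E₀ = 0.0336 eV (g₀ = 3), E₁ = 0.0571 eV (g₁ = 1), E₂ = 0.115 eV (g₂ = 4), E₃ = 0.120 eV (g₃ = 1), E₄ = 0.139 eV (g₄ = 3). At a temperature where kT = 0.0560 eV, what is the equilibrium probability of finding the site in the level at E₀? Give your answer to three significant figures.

Eᵢ/kT = 0.60000, 1.0196, 2.0536, 2.1429, 2.4821.
Z = Σ gᵢe^(−Eᵢ/kT) = 3·e^(−0.60000) + 1·e^(−1.0196) + 4·e^(−2.0536) + 1·e^(−2.1429) + 3·e^(−2.4821) = 1.6464 + 0.36074 + 0.51309 + 0.11731 + 0.25070 = 2.8882.
P₀ = g₀ e^(−E₀/kT) / Z = 1.6464/2.8882 = 0.570.

0.570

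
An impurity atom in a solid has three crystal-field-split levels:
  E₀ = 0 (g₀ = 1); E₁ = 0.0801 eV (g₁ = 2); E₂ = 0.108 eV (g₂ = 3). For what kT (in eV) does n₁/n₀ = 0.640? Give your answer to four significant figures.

n₁/n₀ = (g₁/g₀) exp[−(E₁−E₀)/kT] = 0.640.
⇒ (E₁−E₀)/kT = ln((2/1)/0.640) = ln(3.12500) = 1.13943.
kT = 0.0801 eV / 1.13943 = 0.07030 eV.

0.07030 eV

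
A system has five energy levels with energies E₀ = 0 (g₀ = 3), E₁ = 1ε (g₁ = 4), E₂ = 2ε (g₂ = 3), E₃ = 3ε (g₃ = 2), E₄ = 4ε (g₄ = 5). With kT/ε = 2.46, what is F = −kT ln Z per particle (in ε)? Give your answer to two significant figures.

-5.3 ε

Eᵢ/kT = 0, 0.4065, 0.8130, 1.220, 1.626.
Z = Σ gᵢe^(−Eᵢ/kT) = 3·e^(−0) + 4·e^(−0.4065) + 3·e^(−0.8130) + 2·e^(−1.220) + 5·e^(−1.626) = 3.000 + 2.664 + 1.331 + 0.5905 + 0.9836 = 8.569.
F = −kT ln Z = −2.46 × ln(8.569) = −2.46 × 2.148 = -5.3 ε.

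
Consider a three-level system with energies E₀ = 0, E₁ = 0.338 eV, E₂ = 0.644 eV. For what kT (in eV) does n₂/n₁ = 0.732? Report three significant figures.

0.981 eV

n₂/n₁ = exp[−(E₂−E₁)/kT] = 0.732.
⇒ (E₂−E₁)/kT = ln(1/0.732) = ln(1.3661) = 0.31196.
kT = 0.306 eV / 0.31196 = 0.981 eV.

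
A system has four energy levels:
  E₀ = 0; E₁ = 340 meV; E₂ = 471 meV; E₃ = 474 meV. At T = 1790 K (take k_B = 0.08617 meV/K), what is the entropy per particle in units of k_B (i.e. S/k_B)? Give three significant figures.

0.625

k_BT = 0.08617 × 1790 K = 154.24 meV.
Eᵢ/kT = 0, 2.2044, 3.0537, 3.0731.
Z = Σ e^(−Eᵢ/kT) = e^(−0) + e^(−2.2044) + e^(−3.0537) + e^(−3.0731) = 1.0000 + 0.11032 + 0.047184 + 0.046277 = 1.2038.
⟨E⟩ = Σ EᵢPᵢ = 67.842 meV.
S/k_B = ln Z + ⟨E⟩/kT = ln(1.2038) + 67.842/154.24 = 0.18548 + 0.43985 = 0.625.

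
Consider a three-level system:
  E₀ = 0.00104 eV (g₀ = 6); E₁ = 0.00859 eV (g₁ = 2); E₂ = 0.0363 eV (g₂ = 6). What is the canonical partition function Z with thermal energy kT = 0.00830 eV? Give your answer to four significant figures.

Eᵢ/kT = 0.125301, 1.03494, 4.37349.
Z = Σ gᵢe^(−Eᵢ/kT) = 6·e^(−0.125301) + 2·e^(−1.03494) + 6·e^(−4.37349) = 5.29339 + 0.710495 + 0.0756430 = 6.07953.

Z = 6.080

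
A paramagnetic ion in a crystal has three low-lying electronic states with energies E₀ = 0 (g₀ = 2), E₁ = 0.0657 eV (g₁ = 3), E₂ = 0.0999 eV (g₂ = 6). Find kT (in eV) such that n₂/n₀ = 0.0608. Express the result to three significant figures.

n₂/n₀ = (g₂/g₀) exp[−(E₂−E₀)/kT] = 0.0608.
⇒ (E₂−E₀)/kT = ln((6/2)/0.0608) = ln(49.342) = 3.8988.
kT = 0.0999 eV / 3.8988 = 0.0256 eV.

0.0256 eV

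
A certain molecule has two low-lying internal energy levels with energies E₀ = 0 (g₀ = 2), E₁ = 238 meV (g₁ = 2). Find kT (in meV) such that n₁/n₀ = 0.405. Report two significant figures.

260 meV

n₁/n₀ = (g₁/g₀) exp[−(E₁−E₀)/kT] = 0.405.
⇒ (E₁−E₀)/kT = ln((2/2)/0.405) = ln(2.469) = 0.9038.
kT = 238 meV / 0.9038 = 260 meV.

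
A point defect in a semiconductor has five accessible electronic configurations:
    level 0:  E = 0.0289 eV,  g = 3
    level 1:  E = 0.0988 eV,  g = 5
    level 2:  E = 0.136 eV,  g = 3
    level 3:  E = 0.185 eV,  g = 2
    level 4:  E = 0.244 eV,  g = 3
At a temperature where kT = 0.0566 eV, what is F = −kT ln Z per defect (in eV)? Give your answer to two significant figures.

-0.063 eV

Eᵢ/kT = 0.5106, 1.746, 2.403, 3.269, 4.311.
Z = Σ gᵢe^(−Eᵢ/kT) = 3·e^(−0.5106) + 5·e^(−1.746) + 3·e^(−2.403) + 2·e^(−3.269) + 3·e^(−4.311) = 1.800 + 0.8724 + 0.2713 + 0.07609 + 0.04026 = 3.060.
F = −kT ln Z = −0.0566 × ln(3.060) = −0.0566 × 1.118 = -0.063 eV.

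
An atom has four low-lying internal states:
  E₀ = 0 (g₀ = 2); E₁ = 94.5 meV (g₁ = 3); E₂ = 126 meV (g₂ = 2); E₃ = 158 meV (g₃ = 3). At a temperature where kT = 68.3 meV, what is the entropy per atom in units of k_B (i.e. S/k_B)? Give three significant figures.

1.90

Eᵢ/kT = 0, 1.3836, 1.8448, 2.3133.
Z = Σ gᵢe^(−Eᵢ/kT) = 2·e^(−0) + 3·e^(−1.3836) + 2·e^(−1.8448) + 3·e^(−2.3133) = 2.0000 + 0.75202 + 0.31611 + 0.29680 = 3.3649.
⟨E⟩ = Σ EᵢPᵢ = 46.893 meV.
S/k_B = ln Z + ⟨E⟩/kT = ln(3.3649) + 46.893/68.3 = 1.2134 + 0.68657 = 1.90.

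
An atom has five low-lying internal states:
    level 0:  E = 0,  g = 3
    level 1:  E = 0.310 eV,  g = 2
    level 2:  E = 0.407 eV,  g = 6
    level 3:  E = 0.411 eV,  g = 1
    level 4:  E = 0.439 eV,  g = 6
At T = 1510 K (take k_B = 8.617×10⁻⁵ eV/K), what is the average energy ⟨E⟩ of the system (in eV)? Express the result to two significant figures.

0.074 eV

k_BT = 8.617×10⁻⁵ × 1510 K = 0.1301 eV.
Eᵢ/kT = 0, 2.383, 3.128, 3.159, 3.374.
Z = Σ gᵢe^(−Eᵢ/kT) = 3·e^(−0) + 2·e^(−2.383) + 6·e^(−3.128) + 1·e^(−3.159) + 6·e^(−3.374) = 3.000 + 0.1845 + 0.2628 + 0.04247 + 0.2055 = 3.695.
⟨E⟩ = Σ Eᵢ gᵢe^(−Eᵢ/kT) / Z = (0·3.000 + 0.310·0.1845 + 0.407·0.2628 + 0.411·0.04247 + 0.439·0.2055) / 3.695 = 0.074 eV.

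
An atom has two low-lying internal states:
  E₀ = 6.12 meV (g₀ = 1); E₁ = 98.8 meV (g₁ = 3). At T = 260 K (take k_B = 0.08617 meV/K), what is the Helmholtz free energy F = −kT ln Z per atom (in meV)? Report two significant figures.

k_BT = 0.08617 × 260 K = 22.40 meV.
Eᵢ/kT = 0.2732, 4.411.
Z = Σ gᵢe^(−Eᵢ/kT) = 1·e^(−0.2732) + 3·e^(−4.411) = 0.7609 + 0.03643 = 0.7973.
F = −kT ln Z = −22.40 × ln(0.7973) = −22.40 × -0.2265 = 5.1 meV.

5.1 meV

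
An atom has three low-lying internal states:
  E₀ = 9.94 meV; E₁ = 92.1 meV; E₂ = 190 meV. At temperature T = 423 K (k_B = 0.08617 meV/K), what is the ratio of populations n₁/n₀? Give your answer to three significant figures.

k_BT = 0.08617 × 423 K = 36.450 meV.
n₁/n₀ = exp[−(E₁−E₀)/kT] = exp(−(82.16 meV)/(36.450 meV)) = exp(-2.2540) = 0.105.

0.105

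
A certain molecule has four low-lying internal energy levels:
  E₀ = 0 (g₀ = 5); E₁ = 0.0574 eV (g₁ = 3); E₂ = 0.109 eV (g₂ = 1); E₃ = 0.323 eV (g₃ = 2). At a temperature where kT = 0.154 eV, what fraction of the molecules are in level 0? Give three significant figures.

Eᵢ/kT = 0, 0.37273, 0.70779, 2.0974.
Z = Σ gᵢe^(−Eᵢ/kT) = 5·e^(−0) + 3·e^(−0.37273) + 1·e^(−0.70779) + 2·e^(−2.0974) = 5.0000 + 2.0666 + 0.49273 + 0.24555 = 7.8049.
P₀ = g₀ e^(−E₀/kT) / Z = 5.0000/7.8049 = 0.641.

0.641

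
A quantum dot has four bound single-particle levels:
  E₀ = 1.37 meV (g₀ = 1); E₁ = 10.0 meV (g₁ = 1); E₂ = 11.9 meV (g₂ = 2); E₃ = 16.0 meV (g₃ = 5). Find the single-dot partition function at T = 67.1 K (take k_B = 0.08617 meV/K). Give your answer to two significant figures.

k_BT = 0.08617 × 67.1 K = 5.782 meV.
Eᵢ/kT = 0.2369, 1.730, 2.058, 2.767.
Z = Σ gᵢe^(−Eᵢ/kT) = 1·e^(−0.2369) + 1·e^(−1.730) + 2·e^(−2.058) + 5·e^(−2.767) = 0.7891 + 0.1773 + 0.2554 + 0.3143 = 1.536.

Z = 1.5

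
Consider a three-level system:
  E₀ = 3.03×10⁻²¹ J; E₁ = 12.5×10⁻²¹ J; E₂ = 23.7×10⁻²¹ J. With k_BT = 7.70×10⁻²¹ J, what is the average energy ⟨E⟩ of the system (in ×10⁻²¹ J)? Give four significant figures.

Eᵢ/kT = 0.393506, 1.62338, 3.07792.
Z = Σ e^(−Eᵢ/kT) = e^(−0.393506) + e^(−1.62338) + e^(−3.07792) = 0.674687 + 0.197231 + 0.0460550 = 0.917973.
⟨E⟩ = Σ Eᵢ e^(−Eᵢ/kT) / Z = (3.03·0.674687 + 12.5·0.197231 + 23.7·0.0460550) / 0.917973 = 6.102 ×10⁻²¹ J.

6.102 ×10⁻²¹ J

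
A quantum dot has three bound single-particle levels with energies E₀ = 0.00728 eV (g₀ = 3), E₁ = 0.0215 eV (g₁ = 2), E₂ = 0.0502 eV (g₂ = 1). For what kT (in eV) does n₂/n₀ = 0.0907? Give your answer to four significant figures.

0.03298 eV

n₂/n₀ = (g₂/g₀) exp[−(E₂−E₀)/kT] = 0.0907.
⇒ (E₂−E₀)/kT = ln((1/3)/0.0907) = ln(3.67512) = 1.30159.
kT = 0.04292 eV / 1.30159 = 0.03298 eV.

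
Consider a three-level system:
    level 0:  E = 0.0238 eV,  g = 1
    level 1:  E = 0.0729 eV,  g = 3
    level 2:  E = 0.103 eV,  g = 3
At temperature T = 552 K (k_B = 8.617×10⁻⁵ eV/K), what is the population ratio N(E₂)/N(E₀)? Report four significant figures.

0.5675

k_BT = 8.617×10⁻⁵ × 552 K = 0.0475658 eV.
n₂/n₀ = (g₂/g₀) exp[−(E₂−E₀)/kT] = (3/1) × exp(−(0.0792 eV)/(0.0475658 eV)) = (3/1) × exp(-1.66506) = 0.5675.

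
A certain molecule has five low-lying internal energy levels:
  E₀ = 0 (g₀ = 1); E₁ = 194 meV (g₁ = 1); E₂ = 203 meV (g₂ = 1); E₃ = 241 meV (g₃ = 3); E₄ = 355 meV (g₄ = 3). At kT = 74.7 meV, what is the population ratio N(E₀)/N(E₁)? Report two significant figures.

13

n₀/n₁ = (g₀/g₁) exp[−(E₀−E₁)/kT] = (1/1) × exp(−(-194 meV)/(74.7 meV)) = (1/1) × exp(2.597) = 13.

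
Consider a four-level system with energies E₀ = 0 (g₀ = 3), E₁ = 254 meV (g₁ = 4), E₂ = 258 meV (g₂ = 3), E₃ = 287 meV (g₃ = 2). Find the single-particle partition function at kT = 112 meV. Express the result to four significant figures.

Eᵢ/kT = 0, 2.26786, 2.30357, 2.56250.
Z = Σ gᵢe^(−Eᵢ/kT) = 3·e^(−0) + 4·e^(−2.26786) + 3·e^(−2.30357) + 2·e^(−2.56250) = 3.00000 + 0.414134 + 0.299705 + 0.154223 = 3.86806.

Z = 3.868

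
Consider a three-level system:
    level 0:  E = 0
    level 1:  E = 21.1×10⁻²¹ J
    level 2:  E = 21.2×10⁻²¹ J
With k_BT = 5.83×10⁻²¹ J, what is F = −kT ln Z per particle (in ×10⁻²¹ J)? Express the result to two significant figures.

Eᵢ/kT = 0, 3.619, 3.636.
Z = Σ e^(−Eᵢ/kT) = e^(−0) + e^(−3.619) + e^(−3.636) = 1.000 + 0.02681 + 0.02636 = 1.053.
F = −kT ln Z = −5.83 × ln(1.053) = −5.83 × 0.05164 = -0.30 ×10⁻²¹ J.

-0.30 ×10⁻²¹ J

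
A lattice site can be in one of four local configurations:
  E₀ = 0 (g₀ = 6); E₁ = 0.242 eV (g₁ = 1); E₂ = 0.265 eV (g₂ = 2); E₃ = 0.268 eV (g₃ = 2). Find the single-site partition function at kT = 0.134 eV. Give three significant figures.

Z = 6.71

Eᵢ/kT = 0, 1.8060, 1.9776, 2.0000.
Z = Σ gᵢe^(−Eᵢ/kT) = 6·e^(−0) + 1·e^(−1.8060) + 2·e^(−1.9776) + 2·e^(−2.0000) = 6.0000 + 0.16431 + 0.27680 + 0.27067 = 6.7118.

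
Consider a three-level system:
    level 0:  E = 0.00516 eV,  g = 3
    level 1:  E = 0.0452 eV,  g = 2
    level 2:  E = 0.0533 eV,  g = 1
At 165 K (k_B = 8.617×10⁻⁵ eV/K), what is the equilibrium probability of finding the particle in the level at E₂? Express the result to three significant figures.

0.0107

k_BT = 8.617×10⁻⁵ × 165 K = 0.014218 eV.
Eᵢ/kT = 0.36292, 3.1791, 3.7488.
Z = Σ gᵢe^(−Eᵢ/kT) = 3·e^(−0.36292) + 2·e^(−3.1791) + 1·e^(−3.7488) = 2.0869 + 0.083246 + 0.023546 = 2.1937.
P₂ = g₂ e^(−E₂/kT) / Z = 0.023546/2.1937 = 0.0107.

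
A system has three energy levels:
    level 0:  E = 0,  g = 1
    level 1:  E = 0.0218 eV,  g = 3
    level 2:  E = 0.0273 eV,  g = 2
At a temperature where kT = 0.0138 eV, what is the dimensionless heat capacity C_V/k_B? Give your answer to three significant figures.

0.739

Eᵢ/kT = 0, 1.5797, 1.9783.
Z = Σ gᵢe^(−Eᵢ/kT) = 1·e^(−0) + 3·e^(−1.5797) + 2·e^(−1.9783) = 1.0000 + 0.61811 + 0.27661 = 1.8947.
⟨E⟩ = 0.011097 eV, ⟨E²⟩ = 0.00026384 eV².
C_V/k_B = (⟨E²⟩ − ⟨E⟩²)/(kT)² = (0.00026384 − 0.00012314)/0.00019044 = 0.739.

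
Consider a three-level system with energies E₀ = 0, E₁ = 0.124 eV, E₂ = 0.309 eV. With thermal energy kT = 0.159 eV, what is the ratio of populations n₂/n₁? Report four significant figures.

n₂/n₁ = exp[−(E₂−E₁)/kT] = exp(−(0.185 eV)/(0.159 eV)) = exp(-1.16352) = 0.3124.

0.3124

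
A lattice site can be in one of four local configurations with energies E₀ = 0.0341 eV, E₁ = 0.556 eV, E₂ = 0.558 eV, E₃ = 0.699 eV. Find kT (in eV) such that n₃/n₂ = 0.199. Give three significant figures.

0.0873 eV

n₃/n₂ = exp[−(E₃−E₂)/kT] = 0.199.
⇒ (E₃−E₂)/kT = ln(1/0.199) = ln(5.0251) = 1.6144.
kT = 0.141 eV / 1.6144 = 0.0873 eV.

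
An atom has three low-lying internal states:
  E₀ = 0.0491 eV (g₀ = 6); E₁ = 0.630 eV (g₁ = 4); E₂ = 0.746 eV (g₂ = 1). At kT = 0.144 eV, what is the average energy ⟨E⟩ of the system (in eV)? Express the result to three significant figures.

0.0568 eV

Eᵢ/kT = 0.34097, 4.3750, 5.1806.
Z = Σ gᵢe^(−Eᵢ/kT) = 6·e^(−0.34097) + 4·e^(−4.3750) + 1·e^(−5.1806) = 4.2665 + 0.050353 + 0.0056246 = 4.3225.
⟨E⟩ = Σ Eᵢ gᵢe^(−Eᵢ/kT) / Z = (0.0491·4.2665 + 0.630·0.050353 + 0.746·0.0056246) / 4.3225 = 0.0568 eV.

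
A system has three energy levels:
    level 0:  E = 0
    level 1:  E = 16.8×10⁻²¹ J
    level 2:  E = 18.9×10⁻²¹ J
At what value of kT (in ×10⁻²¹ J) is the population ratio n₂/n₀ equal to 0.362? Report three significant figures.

18.6 ×10⁻²¹ J

n₂/n₀ = exp[−(E₂−E₀)/kT] = 0.362.
⇒ (E₂−E₀)/kT = ln(1/0.362) = ln(2.7624) = 1.0161.
kT = 18.9 ×10⁻²¹ J / 1.0161 = 18.6 ×10⁻²¹ J.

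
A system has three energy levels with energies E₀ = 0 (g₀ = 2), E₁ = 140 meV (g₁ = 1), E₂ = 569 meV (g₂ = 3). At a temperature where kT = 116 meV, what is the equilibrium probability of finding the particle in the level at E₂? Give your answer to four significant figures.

Eᵢ/kT = 0, 1.20690, 4.90517.
Z = Σ gᵢe^(−Eᵢ/kT) = 2·e^(−0) + 1·e^(−1.20690) + 3·e^(−4.90517) = 2.00000 + 0.299123 + 0.0222246 = 2.32135.
P₂ = g₂ e^(−E₂/kT) / Z = 0.0222246/2.32135 = 0.009574.

0.009574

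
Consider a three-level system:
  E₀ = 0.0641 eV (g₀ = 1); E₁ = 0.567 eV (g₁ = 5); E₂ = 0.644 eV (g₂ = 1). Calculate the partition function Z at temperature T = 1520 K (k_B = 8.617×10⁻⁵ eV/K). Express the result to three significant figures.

Z = 0.686

k_BT = 8.617×10⁻⁵ × 1520 K = 0.13098 eV.
Eᵢ/kT = 0.48939, 4.3289, 4.9168.
Z = Σ gᵢe^(−Eᵢ/kT) = 1·e^(−0.48939) + 5·e^(−4.3289) + 1·e^(−4.9168) = 0.61300 + 0.065910 + 0.0073225 = 0.68623.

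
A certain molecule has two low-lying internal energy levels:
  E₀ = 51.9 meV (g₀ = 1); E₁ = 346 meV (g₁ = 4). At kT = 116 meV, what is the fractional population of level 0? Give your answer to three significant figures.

Eᵢ/kT = 0.44741, 2.9828.
Z = Σ gᵢe^(−Eᵢ/kT) = 1·e^(−0.44741) + 4·e^(−2.9828) = 0.63928 + 0.20260 = 0.84188.
P₀ = g₀ e^(−E₀/kT) / Z = 0.63928/0.84188 = 0.759.

0.759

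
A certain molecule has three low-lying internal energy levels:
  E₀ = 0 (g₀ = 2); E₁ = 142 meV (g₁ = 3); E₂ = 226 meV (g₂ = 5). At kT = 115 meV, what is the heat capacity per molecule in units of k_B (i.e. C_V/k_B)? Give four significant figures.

Eᵢ/kT = 0, 1.23478, 1.96522.
Z = Σ gᵢe^(−Eᵢ/kT) = 2·e^(−0) + 3·e^(−1.23478) + 5·e^(−1.96522) = 2.00000 + 0.872696 + 0.700625 = 3.57332.
⟨E⟩ = 78.9921 meV, ⟨E²⟩ = 14939.1 meV².
C_V/k_B = (⟨E²⟩ − ⟨E⟩²)/(kT)² = (14939.1 − 6239.75)/13225.0 = 0.6578.

0.6578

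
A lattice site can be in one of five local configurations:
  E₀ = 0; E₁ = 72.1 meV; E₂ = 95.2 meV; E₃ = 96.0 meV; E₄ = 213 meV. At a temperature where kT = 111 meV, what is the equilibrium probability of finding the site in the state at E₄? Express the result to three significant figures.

0.0584

Eᵢ/kT = 0, 0.64955, 0.85766, 0.86486, 1.9189.
Z = Σ e^(−Eᵢ/kT) = e^(−0) + e^(−0.64955) + e^(−0.85766) + e^(−0.86486) + e^(−1.9189) = 1.0000 + 0.52228 + 0.42415 + 0.42111 + 0.14677 = 2.5143.
P₄ = e^(−E₄/kT) / Z = 0.14677/2.5143 = 0.0584.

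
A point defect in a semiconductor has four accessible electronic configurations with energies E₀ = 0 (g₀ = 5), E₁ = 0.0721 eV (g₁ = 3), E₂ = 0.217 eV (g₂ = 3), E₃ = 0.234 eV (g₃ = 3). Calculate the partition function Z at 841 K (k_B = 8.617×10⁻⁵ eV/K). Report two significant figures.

Z = 6.4

k_BT = 8.617×10⁻⁵ × 841 K = 0.07247 eV.
Eᵢ/kT = 0, 0.9949, 2.994, 3.229.
Z = Σ gᵢe^(−Eᵢ/kT) = 5·e^(−0) + 3·e^(−0.9949) + 3·e^(−2.994) + 3·e^(−3.229) = 5.000 + 1.109 + 0.1503 + 0.1188 = 6.378.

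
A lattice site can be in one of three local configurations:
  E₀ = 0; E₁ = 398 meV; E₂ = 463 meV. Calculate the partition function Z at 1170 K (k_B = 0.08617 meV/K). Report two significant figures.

Z = 1.0

k_BT = 0.08617 × 1170 K = 100.8 meV.
Eᵢ/kT = 0, 3.948, 4.593.
Z = Σ e^(−Eᵢ/kT) = e^(−0) + e^(−3.948) + e^(−4.593) = 1.000 + 0.01929 + 0.01012 = 1.029.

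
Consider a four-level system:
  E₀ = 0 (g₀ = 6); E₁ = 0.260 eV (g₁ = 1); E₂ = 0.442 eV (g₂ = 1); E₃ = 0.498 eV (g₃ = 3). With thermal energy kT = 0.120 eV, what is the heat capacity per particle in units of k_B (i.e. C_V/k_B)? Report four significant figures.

0.2662

Eᵢ/kT = 0, 2.16667, 3.68333, 4.15000.
Z = Σ gᵢe^(−Eᵢ/kT) = 6·e^(−0) + 1·e^(−2.16667) + 1·e^(−3.68333) + 3·e^(−4.15000) = 6.00000 + 0.114558 + 0.0251391 + 0.0472932 = 6.18699.
⟨E⟩ = 0.0104168 eV, ⟨E²⟩ = 0.00394122 eV².
C_V/k_B = (⟨E²⟩ − ⟨E⟩²)/(kT)² = (0.00394122 − 0.000108510)/0.0144000 = 0.2662.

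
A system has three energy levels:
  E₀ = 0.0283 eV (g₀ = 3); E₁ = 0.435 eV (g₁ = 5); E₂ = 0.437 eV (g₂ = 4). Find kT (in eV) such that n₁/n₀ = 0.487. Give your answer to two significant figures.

0.33 eV

n₁/n₀ = (g₁/g₀) exp[−(E₁−E₀)/kT] = 0.487.
⇒ (E₁−E₀)/kT = ln((5/3)/0.487) = ln(3.422) = 1.230.
kT = 0.4067 eV / 1.230 = 0.33 eV.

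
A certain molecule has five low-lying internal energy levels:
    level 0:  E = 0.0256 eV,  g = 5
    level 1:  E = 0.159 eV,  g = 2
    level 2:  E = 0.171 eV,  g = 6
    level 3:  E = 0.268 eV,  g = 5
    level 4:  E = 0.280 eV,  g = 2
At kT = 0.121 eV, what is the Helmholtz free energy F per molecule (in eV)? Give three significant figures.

Eᵢ/kT = 0.21157, 1.3140, 1.4132, 2.2149, 2.3140.
Z = Σ gᵢe^(−Eᵢ/kT) = 5·e^(−0.21157) + 2·e^(−1.3140) + 6·e^(−1.4132) + 5·e^(−2.2149) + 2·e^(−2.3140) = 4.0466 + 0.53749 + 1.4602 + 0.54582 + 0.19773 = 6.7878.
F = −kT ln Z = −0.121 × ln(6.7878) = −0.121 × 1.9151 = -0.232 eV.

-0.232 eV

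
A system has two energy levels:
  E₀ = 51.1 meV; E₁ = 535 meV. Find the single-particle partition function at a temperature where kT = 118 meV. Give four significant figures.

Eᵢ/kT = 0.433051, 4.53390.
Z = Σ e^(−Eᵢ/kT) = e^(−0.433051) + e^(−4.53390) = 0.648527 + 0.0107387 = 0.659266.

Z = 0.6593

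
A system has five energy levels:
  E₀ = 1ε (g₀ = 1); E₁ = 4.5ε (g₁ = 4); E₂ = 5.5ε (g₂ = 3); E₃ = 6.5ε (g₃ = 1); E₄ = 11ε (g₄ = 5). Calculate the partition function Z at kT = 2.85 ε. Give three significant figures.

Z = 2.17

Eᵢ/kT = 0.35088, 1.5789, 1.9298, 2.2807, 3.8596.
Z = Σ gᵢe^(−Eᵢ/kT) = 1·e^(−0.35088) + 4·e^(−1.5789) + 3·e^(−1.9298) + 1·e^(−2.2807) + 5·e^(−3.8596) = 0.70407 + 0.82481 + 0.43553 + 0.10221 + 0.10538 = 2.1720.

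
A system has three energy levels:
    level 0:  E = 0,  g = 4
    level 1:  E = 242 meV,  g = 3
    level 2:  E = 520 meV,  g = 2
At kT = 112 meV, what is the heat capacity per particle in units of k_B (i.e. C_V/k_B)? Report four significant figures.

0.4282

Eᵢ/kT = 0, 2.16071, 4.64286.
Z = Σ gᵢe^(−Eᵢ/kT) = 4·e^(−0) + 3·e^(−2.16071) + 2·e^(−4.64286) = 4.00000 + 0.345730 + 0.0192602 = 4.36499.
⟨E⟩ = 21.4621 meV, ⟨E²⟩ = 5831.69 meV².
C_V/k_B = (⟨E²⟩ − ⟨E⟩²)/(kT)² = (5831.69 − 460.622)/12544.0 = 0.4282.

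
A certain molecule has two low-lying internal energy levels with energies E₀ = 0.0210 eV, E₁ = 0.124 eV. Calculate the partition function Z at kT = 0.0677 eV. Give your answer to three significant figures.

Eᵢ/kT = 0.31019, 1.8316.
Z = Σ e^(−Eᵢ/kT) = e^(−0.31019) + e^(−1.8316) = 0.73331 + 0.16016 = 0.89347.

Z = 0.893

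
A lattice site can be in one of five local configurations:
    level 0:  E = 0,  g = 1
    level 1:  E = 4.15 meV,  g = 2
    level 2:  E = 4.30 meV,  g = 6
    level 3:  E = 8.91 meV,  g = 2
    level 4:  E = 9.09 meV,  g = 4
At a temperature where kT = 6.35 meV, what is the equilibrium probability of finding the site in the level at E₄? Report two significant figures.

0.15

Eᵢ/kT = 0, 0.6535, 0.6772, 1.403, 1.431.
Z = Σ gᵢe^(−Eᵢ/kT) = 1·e^(−0) + 2·e^(−0.6535) + 6·e^(−0.6772) + 2·e^(−1.403) + 4·e^(−1.431) = 1.000 + 1.040 + 3.048 + 0.4917 + 0.9563 = 6.536.
P₄ = g₄ e^(−E₄/kT) / Z = 0.9563/6.536 = 0.15.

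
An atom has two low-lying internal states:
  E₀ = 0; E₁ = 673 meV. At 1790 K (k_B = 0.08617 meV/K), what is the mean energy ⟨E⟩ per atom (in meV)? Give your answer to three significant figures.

k_BT = 0.08617 × 1790 K = 154.24 meV.
Eᵢ/kT = 0, 4.3633.
Z = Σ e^(−Eᵢ/kT) = e^(−0) + e^(−4.3633) = 1.0000 + 0.012736 = 1.0127.
⟨E⟩ = Σ Eᵢ e^(−Eᵢ/kT) / Z = (0·1.0000 + 673·0.012736) / 1.0127 = 8.46 meV.

8.46 meV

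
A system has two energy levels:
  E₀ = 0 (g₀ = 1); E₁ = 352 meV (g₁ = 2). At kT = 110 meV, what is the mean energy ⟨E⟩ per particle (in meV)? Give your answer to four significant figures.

Eᵢ/kT = 0, 3.20000.
Z = Σ gᵢe^(−Eᵢ/kT) = 1·e^(−0) + 2·e^(−3.20000) = 1.00000 + 0.0815244 = 1.08152.
⟨E⟩ = Σ Eᵢ gᵢe^(−Eᵢ/kT) / Z = (0·1.00000 + 352·0.0815244) / 1.08152 = 26.53 meV.

26.53 meV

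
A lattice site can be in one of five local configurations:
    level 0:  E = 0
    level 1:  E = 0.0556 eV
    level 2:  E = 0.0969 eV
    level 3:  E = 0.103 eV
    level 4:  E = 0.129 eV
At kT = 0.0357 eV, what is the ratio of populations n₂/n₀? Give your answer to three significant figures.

n₂/n₀ = exp[−(E₂−E₀)/kT] = exp(−(0.0969 eV)/(0.0357 eV)) = exp(-2.7143) = 0.0663.

0.0663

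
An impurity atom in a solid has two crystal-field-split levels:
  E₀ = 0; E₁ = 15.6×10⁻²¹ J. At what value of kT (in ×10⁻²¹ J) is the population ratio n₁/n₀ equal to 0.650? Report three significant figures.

n₁/n₀ = exp[−(E₁−E₀)/kT] = 0.650.
⇒ (E₁−E₀)/kT = ln(1/0.650) = ln(1.5385) = 0.43081.
kT = 15.6 ×10⁻²¹ J / 0.43081 = 36.2 ×10⁻²¹ J.

36.2 ×10⁻²¹ J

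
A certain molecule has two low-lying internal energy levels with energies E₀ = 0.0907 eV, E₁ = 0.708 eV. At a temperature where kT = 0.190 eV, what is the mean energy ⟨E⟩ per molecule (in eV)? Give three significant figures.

Eᵢ/kT = 0.47737, 3.7263.
Z = Σ e^(−Eᵢ/kT) = e^(−0.47737) + e^(−3.7263) = 0.62041 + 0.024082 = 0.64449.
⟨E⟩ = Σ Eᵢ e^(−Eᵢ/kT) / Z = (0.0907·0.62041 + 0.708·0.024082) / 0.64449 = 0.114 eV.

0.114 eV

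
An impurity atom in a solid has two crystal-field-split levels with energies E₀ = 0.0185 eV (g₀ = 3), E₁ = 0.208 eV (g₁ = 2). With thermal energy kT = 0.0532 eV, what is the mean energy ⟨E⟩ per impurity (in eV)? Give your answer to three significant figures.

Eᵢ/kT = 0.34774, 3.9098.
Z = Σ gᵢe^(−Eᵢ/kT) = 3·e^(−0.34774) + 2·e^(−3.9098) = 2.1188 + 0.040089 = 2.1589.
⟨E⟩ = Σ Eᵢ gᵢe^(−Eᵢ/kT) / Z = (0.0185·2.1188 + 0.208·0.040089) / 2.1589 = 0.0220 eV.

0.0220 eV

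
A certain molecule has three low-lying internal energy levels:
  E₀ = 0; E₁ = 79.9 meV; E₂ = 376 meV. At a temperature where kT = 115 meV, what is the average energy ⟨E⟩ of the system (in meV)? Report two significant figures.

Eᵢ/kT = 0, 0.6948, 3.270.
Z = Σ e^(−Eᵢ/kT) = e^(−0) + e^(−0.6948) + e^(−3.270) = 1.000 + 0.4992 + 0.03801 = 1.537.
⟨E⟩ = Σ Eᵢ e^(−Eᵢ/kT) / Z = (0·1.000 + 79.9·0.4992 + 376·0.03801) / 1.537 = 35 meV.

35 meV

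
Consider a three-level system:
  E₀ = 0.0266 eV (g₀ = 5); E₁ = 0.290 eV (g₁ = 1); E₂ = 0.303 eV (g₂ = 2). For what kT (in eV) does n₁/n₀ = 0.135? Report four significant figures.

n₁/n₀ = (g₁/g₀) exp[−(E₁−E₀)/kT] = 0.135.
⇒ (E₁−E₀)/kT = ln((1/5)/0.135) = ln(1.48148) = 0.393042.
kT = 0.2634 eV / 0.393042 = 0.6702 eV.

0.6702 eV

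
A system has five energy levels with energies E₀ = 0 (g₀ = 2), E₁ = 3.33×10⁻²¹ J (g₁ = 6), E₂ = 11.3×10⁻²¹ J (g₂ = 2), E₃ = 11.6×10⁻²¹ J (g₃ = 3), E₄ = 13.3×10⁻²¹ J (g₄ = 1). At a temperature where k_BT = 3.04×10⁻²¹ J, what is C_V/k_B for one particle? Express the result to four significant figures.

Eᵢ/kT = 0, 1.09539, 3.71711, 3.81579, 4.37500.
Z = Σ gᵢe^(−Eᵢ/kT) = 2·e^(−0) + 6·e^(−1.09539) + 2·e^(−3.71711) + 3·e^(−3.81579) + 1·e^(−4.37500) = 2.00000 + 2.00645 + 0.0486082 + 0.0660609 + 0.0125881 = 4.13371.
⟨E⟩ = 1.97510, ⟨E²⟩ = 9.57299.
C_V/k_B = (⟨E²⟩ − ⟨E⟩²)/(kT)² = (9.57299 − 3.90102)/9.24160 = 0.6137.

0.6137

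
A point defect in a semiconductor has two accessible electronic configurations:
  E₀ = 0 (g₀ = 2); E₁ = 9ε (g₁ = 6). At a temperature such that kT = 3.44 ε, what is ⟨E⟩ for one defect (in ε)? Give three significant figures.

Eᵢ/kT = 0, 2.6163.
Z = Σ gᵢe^(−Eᵢ/kT) = 2·e^(−0) + 6·e^(−2.6163) = 2.0000 + 0.43844 = 2.4384.
⟨E⟩ = Σ Eᵢ gᵢe^(−Eᵢ/kT) / Z = (0·2.0000 + 9·0.43844) / 2.4384 = 1.62 ε.

1.62 ε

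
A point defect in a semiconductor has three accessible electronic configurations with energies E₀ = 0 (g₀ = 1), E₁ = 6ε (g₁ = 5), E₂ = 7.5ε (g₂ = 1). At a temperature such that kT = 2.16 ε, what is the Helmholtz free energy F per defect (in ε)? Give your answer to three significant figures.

Eᵢ/kT = 0, 2.7778, 3.4722.
Z = Σ gᵢe^(−Eᵢ/kT) = 1·e^(−0) + 5·e^(−2.7778) + 1·e^(−3.4722) = 1.0000 + 0.31088 + 0.031049 = 1.3419.
F = −kT ln Z = −2.16 × ln(1.3419) = −2.16 × 0.29409 = -0.635 ε.

-0.635 ε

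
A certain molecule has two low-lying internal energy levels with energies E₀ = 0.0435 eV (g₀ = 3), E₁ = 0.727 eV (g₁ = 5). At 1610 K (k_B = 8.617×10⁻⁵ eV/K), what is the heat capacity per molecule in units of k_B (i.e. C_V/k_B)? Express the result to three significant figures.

k_BT = 8.617×10⁻⁵ × 1610 K = 0.13873 eV.
Eᵢ/kT = 0.31356, 5.2404.
Z = Σ gᵢe^(−Eᵢ/kT) = 3·e^(−0.31356) + 5·e^(−5.2404) = 2.1925 + 0.026491 = 2.2190.
⟨E⟩ = 0.051660 eV, ⟨E²⟩ = 0.0081794 eV².
C_V/k_B = (⟨E²⟩ − ⟨E⟩²)/(kT)² = (0.0081794 − 0.0026688)/0.019246 = 0.286.

0.286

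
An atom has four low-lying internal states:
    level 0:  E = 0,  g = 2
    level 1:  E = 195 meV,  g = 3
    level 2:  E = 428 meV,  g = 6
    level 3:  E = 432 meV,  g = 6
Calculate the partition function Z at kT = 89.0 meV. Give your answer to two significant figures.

Z = 2.4

Eᵢ/kT = 0, 2.191, 4.809, 4.854.
Z = Σ gᵢe^(−Eᵢ/kT) = 2·e^(−0) + 3·e^(−2.191) + 6·e^(−4.809) + 6·e^(−4.854) = 2.000 + 0.3354 + 0.04894 + 0.04678 = 2.431.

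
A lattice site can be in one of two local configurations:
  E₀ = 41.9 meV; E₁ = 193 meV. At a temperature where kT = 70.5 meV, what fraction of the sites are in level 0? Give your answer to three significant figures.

Eᵢ/kT = 0.59433, 2.7376.
Z = Σ e^(−Eᵢ/kT) = e^(−0.59433) + e^(−2.7376) = 0.55193 + 0.064726 = 0.61666.
P₀ = e^(−E₀/kT) / Z = 0.55193/0.61666 = 0.895.

0.895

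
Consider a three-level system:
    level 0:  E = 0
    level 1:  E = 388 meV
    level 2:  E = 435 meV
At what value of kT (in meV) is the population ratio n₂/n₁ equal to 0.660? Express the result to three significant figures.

n₂/n₁ = exp[−(E₂−E₁)/kT] = 0.660.
⇒ (E₂−E₁)/kT = ln(1/0.660) = ln(1.5152) = 0.41555.
kT = 47 meV / 0.41555 = 113 meV.

113 meV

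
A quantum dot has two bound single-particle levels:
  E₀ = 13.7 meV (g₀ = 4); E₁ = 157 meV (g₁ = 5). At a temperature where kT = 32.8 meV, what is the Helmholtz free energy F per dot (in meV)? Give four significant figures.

Eᵢ/kT = 0.417683, 4.78659.
Z = Σ gᵢe^(−Eᵢ/kT) = 4·e^(−0.417683) + 5·e^(−4.78659) = 2.63428 + 0.0417043 = 2.67598.
F = −kT ln Z = −32.8 × ln(2.67598) = −32.8 × 0.984316 = -32.29 meV.

-32.29 meV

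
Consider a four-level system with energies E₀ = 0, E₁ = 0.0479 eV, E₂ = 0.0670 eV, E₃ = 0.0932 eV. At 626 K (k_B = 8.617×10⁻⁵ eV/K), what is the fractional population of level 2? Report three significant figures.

0.154

k_BT = 8.617×10⁻⁵ × 626 K = 0.053942 eV.
Eᵢ/kT = 0, 0.88799, 1.2421, 1.7278.
Z = Σ e^(−Eᵢ/kT) = e^(−0) + e^(−0.88799) + e^(−1.2421) + e^(−1.7278) = 1.0000 + 0.41148 + 0.28878 + 0.17767 = 1.8779.
P₂ = e^(−E₂/kT) / Z = 0.28878/1.8779 = 0.154.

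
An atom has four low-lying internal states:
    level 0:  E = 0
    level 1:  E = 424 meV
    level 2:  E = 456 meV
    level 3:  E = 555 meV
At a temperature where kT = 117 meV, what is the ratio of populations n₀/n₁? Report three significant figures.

n₀/n₁ = exp[−(E₀−E₁)/kT] = exp(−(-424 meV)/(117 meV)) = exp(3.6239) = 37.5.

37.5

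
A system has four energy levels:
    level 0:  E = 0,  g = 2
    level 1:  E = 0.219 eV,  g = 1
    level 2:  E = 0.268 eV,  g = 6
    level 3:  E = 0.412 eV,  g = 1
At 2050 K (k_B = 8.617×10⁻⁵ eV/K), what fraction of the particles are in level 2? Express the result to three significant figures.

k_BT = 8.617×10⁻⁵ × 2050 K = 0.17665 eV.
Eᵢ/kT = 0, 1.2397, 1.5171, 2.3323.
Z = Σ gᵢe^(−Eᵢ/kT) = 2·e^(−0) + 1·e^(−1.2397) + 6·e^(−1.5171) + 1·e^(−2.3323) = 2.0000 + 0.28947 + 1.3161 + 0.097072 = 3.7026.
P₂ = g₂ e^(−E₂/kT) / Z = 1.3161/3.7026 = 0.355.

0.355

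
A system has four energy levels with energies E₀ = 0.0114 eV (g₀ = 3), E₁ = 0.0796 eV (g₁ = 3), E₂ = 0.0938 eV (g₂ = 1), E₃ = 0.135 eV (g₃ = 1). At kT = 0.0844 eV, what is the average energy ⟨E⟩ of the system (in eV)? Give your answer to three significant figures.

Eᵢ/kT = 0.13507, 0.94313, 1.1114, 1.5995.
Z = Σ gᵢe^(−Eᵢ/kT) = 3·e^(−0.13507) + 3·e^(−0.94313) + 1·e^(−1.1114) + 1·e^(−1.5995) = 2.6210 + 1.1682 + 0.32910 + 0.20200 = 4.3203.
⟨E⟩ = Σ Eᵢ gᵢe^(−Eᵢ/kT) / Z = (0.0114·2.6210 + 0.0796·1.1682 + 0.0938·0.32910 + 0.135·0.20200) / 4.3203 = 0.0419 eV.

0.0419 eV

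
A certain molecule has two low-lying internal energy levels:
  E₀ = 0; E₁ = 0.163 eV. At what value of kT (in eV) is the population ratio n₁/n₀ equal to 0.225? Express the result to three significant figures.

0.109 eV

n₁/n₀ = exp[−(E₁−E₀)/kT] = 0.225.
⇒ (E₁−E₀)/kT = ln(1/0.225) = ln(4.4444) = 1.4916.
kT = 0.163 eV / 1.4916 = 0.109 eV.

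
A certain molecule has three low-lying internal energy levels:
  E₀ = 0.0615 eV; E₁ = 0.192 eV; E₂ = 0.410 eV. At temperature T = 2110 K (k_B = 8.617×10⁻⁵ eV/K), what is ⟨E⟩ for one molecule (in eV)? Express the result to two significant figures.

k_BT = 8.617×10⁻⁵ × 2110 K = 0.1818 eV.
Eᵢ/kT = 0.3383, 1.056, 2.255.
Z = Σ e^(−Eᵢ/kT) = e^(−0.3383) + e^(−1.056) + e^(−2.255) = 0.7130 + 0.3478 + 0.1049 = 1.166.
⟨E⟩ = Σ Eᵢ e^(−Eᵢ/kT) / Z = (0.0615·0.7130 + 0.192·0.3478 + 0.410·0.1049) / 1.166 = 0.13 eV.

0.13 eV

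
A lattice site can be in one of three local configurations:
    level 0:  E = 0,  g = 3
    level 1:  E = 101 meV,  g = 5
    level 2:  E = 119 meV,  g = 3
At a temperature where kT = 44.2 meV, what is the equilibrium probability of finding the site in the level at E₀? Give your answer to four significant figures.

0.8082

Eᵢ/kT = 0, 2.28507, 2.69231.
Z = Σ gᵢe^(−Eᵢ/kT) = 3·e^(−0) + 5·e^(−2.28507) + 3·e^(−2.69231) = 3.00000 + 0.508835 + 0.203173 = 3.71201.
P₀ = g₀ e^(−E₀/kT) / Z = 3.00000/3.71201 = 0.8082.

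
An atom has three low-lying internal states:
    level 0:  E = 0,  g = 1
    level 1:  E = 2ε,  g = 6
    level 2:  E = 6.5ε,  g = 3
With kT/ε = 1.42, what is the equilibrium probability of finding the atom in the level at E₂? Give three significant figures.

0.0123

Eᵢ/kT = 0, 1.4085, 4.5775.
Z = Σ gᵢe^(−Eᵢ/kT) = 1·e^(−0) + 6·e^(−1.4085) + 3·e^(−4.5775) = 1.0000 + 1.4671 + 0.030842 = 2.4979.
P₂ = g₂ e^(−E₂/kT) / Z = 0.030842/2.4979 = 0.0123.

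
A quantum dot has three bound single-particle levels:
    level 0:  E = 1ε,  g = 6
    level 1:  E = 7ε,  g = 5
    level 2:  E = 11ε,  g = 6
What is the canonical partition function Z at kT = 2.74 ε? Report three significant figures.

Z = 4.66

Eᵢ/kT = 0.36496, 2.5547, 4.0146.
Z = Σ gᵢe^(−Eᵢ/kT) = 6·e^(−0.36496) + 5·e^(−2.5547) + 6·e^(−4.0146) = 4.1653 + 0.38858 + 0.10830 = 4.6622.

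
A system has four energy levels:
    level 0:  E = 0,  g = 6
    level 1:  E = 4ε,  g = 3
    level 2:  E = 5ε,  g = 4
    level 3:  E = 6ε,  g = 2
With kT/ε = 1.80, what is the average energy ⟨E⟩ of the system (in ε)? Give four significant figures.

0.4472 ε

Eᵢ/kT = 0, 2.22222, 2.77778, 3.33333.
Z = Σ gᵢe^(−Eᵢ/kT) = 6·e^(−0) + 3·e^(−2.22222) + 4·e^(−2.77778) + 2·e^(−3.33333) = 6.00000 + 0.325105 + 0.248706 + 0.0713482 = 6.64516.
⟨E⟩ = Σ Eᵢ gᵢe^(−Eᵢ/kT) / Z = (0·6.00000 + 4·0.325105 + 5·0.248706 + 6·0.0713482) / 6.64516 = 0.4472 ε.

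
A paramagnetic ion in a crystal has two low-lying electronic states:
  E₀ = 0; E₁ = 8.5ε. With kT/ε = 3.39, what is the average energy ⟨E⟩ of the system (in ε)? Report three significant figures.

0.640 ε

Eᵢ/kT = 0, 2.5074.
Z = Σ e^(−Eᵢ/kT) = e^(−0) + e^(−2.5074) = 1.0000 + 0.081480 = 1.0815.
⟨E⟩ = Σ Eᵢ e^(−Eᵢ/kT) / Z = (0·1.0000 + 8.5·0.081480) / 1.0815 = 0.640 ε.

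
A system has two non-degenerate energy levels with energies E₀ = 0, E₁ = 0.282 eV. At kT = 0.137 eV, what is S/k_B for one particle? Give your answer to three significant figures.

Eᵢ/kT = 0, 2.0584.
Z = Σ e^(−Eᵢ/kT) = e^(−0) + e^(−2.0584) = 1.0000 + 0.12766 = 1.1277.
⟨E⟩ = Σ EᵢPᵢ = 0.031923 eV.
S/k_B = ln Z + ⟨E⟩/kT = ln(1.1277) + 0.031923/0.137 = 0.12018 + 0.23301 = 0.353.

0.353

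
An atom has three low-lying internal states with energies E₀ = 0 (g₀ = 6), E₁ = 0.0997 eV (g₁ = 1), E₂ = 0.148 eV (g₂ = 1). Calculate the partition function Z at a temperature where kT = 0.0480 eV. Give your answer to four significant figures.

Z = 6.171

Eᵢ/kT = 0, 2.07708, 3.08333.
Z = Σ gᵢe^(−Eᵢ/kT) = 6·e^(−0) + 1·e^(−2.07708) + 1·e^(−3.08333) = 6.00000 + 0.125296 + 0.0458065 = 6.17110.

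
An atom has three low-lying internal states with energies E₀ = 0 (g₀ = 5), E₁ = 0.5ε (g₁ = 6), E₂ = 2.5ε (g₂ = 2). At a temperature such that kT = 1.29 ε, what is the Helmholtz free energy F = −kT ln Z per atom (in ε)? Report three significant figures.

-2.89 ε

Eᵢ/kT = 0, 0.38760, 1.9380.
Z = Σ gᵢe^(−Eᵢ/kT) = 5·e^(−0) + 6·e^(−0.38760) + 2·e^(−1.9380) = 5.0000 + 4.0721 + 0.28798 = 9.3601.
F = −kT ln Z = −1.29 × ln(9.3601) = −1.29 × 2.2365 = -2.89 ε.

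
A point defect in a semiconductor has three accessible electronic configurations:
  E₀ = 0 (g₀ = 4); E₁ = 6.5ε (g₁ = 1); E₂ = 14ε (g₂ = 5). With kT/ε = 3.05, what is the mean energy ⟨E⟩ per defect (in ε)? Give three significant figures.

Eᵢ/kT = 0, 2.1311, 4.5902.
Z = Σ gᵢe^(−Eᵢ/kT) = 4·e^(−0) + 1·e^(−2.1311) + 5·e^(−4.5902) = 4.0000 + 0.11871 + 0.050754 = 4.1695.
⟨E⟩ = Σ Eᵢ gᵢe^(−Eᵢ/kT) / Z = (0·4.0000 + 6.5·0.11871 + 14·0.050754) / 4.1695 = 0.355 ε.

0.355 ε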